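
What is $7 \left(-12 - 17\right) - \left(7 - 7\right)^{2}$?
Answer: $-203$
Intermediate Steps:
$7 \left(-12 - 17\right) - \left(7 - 7\right)^{2} = 7 \left(-12 - 17\right) - 0^{2} = 7 \left(-29\right) - 0 = -203 + 0 = -203$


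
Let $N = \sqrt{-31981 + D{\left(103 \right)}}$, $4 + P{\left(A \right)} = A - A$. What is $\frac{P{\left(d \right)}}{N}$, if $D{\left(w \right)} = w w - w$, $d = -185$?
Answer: $\frac{4 i \sqrt{859}}{4295} \approx 0.027296 i$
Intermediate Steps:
$P{\left(A \right)} = -4$ ($P{\left(A \right)} = -4 + \left(A - A\right) = -4 + 0 = -4$)
$D{\left(w \right)} = w^{2} - w$
$N = 5 i \sqrt{859}$ ($N = \sqrt{-31981 + 103 \left(-1 + 103\right)} = \sqrt{-31981 + 103 \cdot 102} = \sqrt{-31981 + 10506} = \sqrt{-21475} = 5 i \sqrt{859} \approx 146.54 i$)
$\frac{P{\left(d \right)}}{N} = - \frac{4}{5 i \sqrt{859}} = - 4 \left(- \frac{i \sqrt{859}}{4295}\right) = \frac{4 i \sqrt{859}}{4295}$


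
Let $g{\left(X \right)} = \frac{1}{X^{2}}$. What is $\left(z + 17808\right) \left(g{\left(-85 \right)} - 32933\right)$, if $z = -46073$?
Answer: $\frac{1345080043372}{1445} \approx 9.3085 \cdot 10^{8}$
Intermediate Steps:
$g{\left(X \right)} = \frac{1}{X^{2}}$
$\left(z + 17808\right) \left(g{\left(-85 \right)} - 32933\right) = \left(-46073 + 17808\right) \left(\frac{1}{7225} - 32933\right) = - 28265 \left(\frac{1}{7225} - 32933\right) = \left(-28265\right) \left(- \frac{237940924}{7225}\right) = \frac{1345080043372}{1445}$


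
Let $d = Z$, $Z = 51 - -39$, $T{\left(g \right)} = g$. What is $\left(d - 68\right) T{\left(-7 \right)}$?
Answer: $-154$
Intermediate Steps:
$Z = 90$ ($Z = 51 + 39 = 90$)
$d = 90$
$\left(d - 68\right) T{\left(-7 \right)} = \left(90 - 68\right) \left(-7\right) = 22 \left(-7\right) = -154$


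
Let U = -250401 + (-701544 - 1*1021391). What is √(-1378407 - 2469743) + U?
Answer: -1973336 + 5*I*√153926 ≈ -1.9733e+6 + 1961.7*I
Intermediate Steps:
U = -1973336 (U = -250401 + (-701544 - 1021391) = -250401 - 1722935 = -1973336)
√(-1378407 - 2469743) + U = √(-1378407 - 2469743) - 1973336 = √(-3848150) - 1973336 = 5*I*√153926 - 1973336 = -1973336 + 5*I*√153926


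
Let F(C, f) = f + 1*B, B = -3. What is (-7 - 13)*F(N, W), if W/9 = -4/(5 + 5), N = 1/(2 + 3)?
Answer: 132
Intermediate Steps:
N = ⅕ (N = 1/5 = ⅕ ≈ 0.20000)
W = -18/5 (W = 9*(-4/(5 + 5)) = 9*(-4/10) = 9*(-4*⅒) = 9*(-⅖) = -18/5 ≈ -3.6000)
F(C, f) = -3 + f (F(C, f) = f + 1*(-3) = f - 3 = -3 + f)
(-7 - 13)*F(N, W) = (-7 - 13)*(-3 - 18/5) = -20*(-33/5) = 132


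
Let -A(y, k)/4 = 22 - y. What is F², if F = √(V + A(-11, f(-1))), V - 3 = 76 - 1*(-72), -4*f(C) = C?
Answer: 19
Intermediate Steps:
f(C) = -C/4
V = 151 (V = 3 + (76 - 1*(-72)) = 3 + (76 + 72) = 3 + 148 = 151)
A(y, k) = -88 + 4*y (A(y, k) = -4*(22 - y) = -88 + 4*y)
F = √19 (F = √(151 + (-88 + 4*(-11))) = √(151 + (-88 - 44)) = √(151 - 132) = √19 ≈ 4.3589)
F² = (√19)² = 19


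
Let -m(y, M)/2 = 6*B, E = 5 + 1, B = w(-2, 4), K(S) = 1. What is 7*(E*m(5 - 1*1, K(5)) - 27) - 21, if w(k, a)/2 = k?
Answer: 1806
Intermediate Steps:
w(k, a) = 2*k
B = -4 (B = 2*(-2) = -4)
E = 6
m(y, M) = 48 (m(y, M) = -12*(-4) = -2*(-24) = 48)
7*(E*m(5 - 1*1, K(5)) - 27) - 21 = 7*(6*48 - 27) - 21 = 7*(288 - 27) - 21 = 7*261 - 21 = 1827 - 21 = 1806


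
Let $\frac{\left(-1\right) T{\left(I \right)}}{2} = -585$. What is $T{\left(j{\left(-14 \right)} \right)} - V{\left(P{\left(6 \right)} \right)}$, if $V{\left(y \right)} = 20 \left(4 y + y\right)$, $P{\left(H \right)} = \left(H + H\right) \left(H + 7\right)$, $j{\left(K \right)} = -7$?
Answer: $-14430$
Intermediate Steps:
$T{\left(I \right)} = 1170$ ($T{\left(I \right)} = \left(-2\right) \left(-585\right) = 1170$)
$P{\left(H \right)} = 2 H \left(7 + H\right)$
$V{\left(y \right)} = 100 y$ ($V{\left(y \right)} = 20 \cdot 5 y = 100 y$)
$T{\left(j{\left(-14 \right)} \right)} - V{\left(P{\left(6 \right)} \right)} = 1170 - 100 \cdot 2 \cdot 6 \left(7 + 6\right) = 1170 - 100 \cdot 2 \cdot 6 \cdot 13 = 1170 - 100 \cdot 156 = 1170 - 15600 = -14430$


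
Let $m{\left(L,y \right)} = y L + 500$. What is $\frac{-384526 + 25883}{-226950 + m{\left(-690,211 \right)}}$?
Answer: $\frac{358643}{372040} \approx 0.96399$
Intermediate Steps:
$m{\left(L,y \right)} = 500 + L y$ ($m{\left(L,y \right)} = L y + 500 = 500 + L y$)
$\frac{-384526 + 25883}{-226950 + m{\left(-690,211 \right)}} = \frac{-384526 + 25883}{-226950 + \left(500 - 145590\right)} = - \frac{358643}{-226950 + \left(500 - 145590\right)} = - \frac{358643}{-226950 - 145090} = - \frac{358643}{-372040} = \left(-358643\right) \left(- \frac{1}{372040}\right) = \frac{358643}{372040}$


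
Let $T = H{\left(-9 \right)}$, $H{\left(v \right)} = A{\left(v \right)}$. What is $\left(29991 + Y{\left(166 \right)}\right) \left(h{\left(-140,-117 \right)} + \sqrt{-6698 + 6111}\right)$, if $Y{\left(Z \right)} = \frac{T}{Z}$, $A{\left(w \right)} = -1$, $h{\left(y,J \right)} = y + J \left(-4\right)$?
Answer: $\frac{816474820}{83} + \frac{4978505 i \sqrt{587}}{166} \approx 9.837 \cdot 10^{6} + 7.2662 \cdot 10^{5} i$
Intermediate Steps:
$h{\left(y,J \right)} = y - 4 J$
$H{\left(v \right)} = -1$
$T = -1$
$Y{\left(Z \right)} = - \frac{1}{Z}$
$\left(29991 + Y{\left(166 \right)}\right) \left(h{\left(-140,-117 \right)} + \sqrt{-6698 + 6111}\right) = \left(29991 - \frac{1}{166}\right) \left(\left(-140 - -468\right) + \sqrt{-6698 + 6111}\right) = \left(29991 - \frac{1}{166}\right) \left(\left(-140 + 468\right) + \sqrt{-587}\right) = \left(29991 - \frac{1}{166}\right) \left(328 + i \sqrt{587}\right) = \frac{4978505 \left(328 + i \sqrt{587}\right)}{166} = \frac{816474820}{83} + \frac{4978505 i \sqrt{587}}{166}$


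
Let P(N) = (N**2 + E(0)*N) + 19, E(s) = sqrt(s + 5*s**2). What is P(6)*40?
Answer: 2200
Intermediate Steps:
P(N) = 19 + N**2 (P(N) = (N**2 + sqrt(0*(1 + 5*0))*N) + 19 = (N**2 + sqrt(0*(1 + 0))*N) + 19 = (N**2 + sqrt(0*1)*N) + 19 = (N**2 + sqrt(0)*N) + 19 = (N**2 + 0*N) + 19 = (N**2 + 0) + 19 = N**2 + 19 = 19 + N**2)
P(6)*40 = (19 + 6**2)*40 = (19 + 36)*40 = 55*40 = 2200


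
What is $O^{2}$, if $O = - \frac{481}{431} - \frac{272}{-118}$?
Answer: $\frac{914276169}{646634041} \approx 1.4139$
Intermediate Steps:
$O = \frac{30237}{25429}$ ($O = \left(-481\right) \frac{1}{431} - - \frac{136}{59} = - \frac{481}{431} + \frac{136}{59} = \frac{30237}{25429} \approx 1.1891$)
$O^{2} = \left(\frac{30237}{25429}\right)^{2} = \frac{914276169}{646634041}$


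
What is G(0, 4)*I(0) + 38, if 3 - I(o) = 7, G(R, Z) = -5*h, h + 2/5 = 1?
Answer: 50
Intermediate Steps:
h = 3/5 (h = -2/5 + 1 = 3/5 ≈ 0.60000)
G(R, Z) = -3 (G(R, Z) = -5*3/5 = -3)
I(o) = -4 (I(o) = 3 - 1*7 = 3 - 7 = -4)
G(0, 4)*I(0) + 38 = -3*(-4) + 38 = 12 + 38 = 50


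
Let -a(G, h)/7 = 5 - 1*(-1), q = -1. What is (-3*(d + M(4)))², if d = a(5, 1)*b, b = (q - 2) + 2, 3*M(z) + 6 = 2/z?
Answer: 58081/4 ≈ 14520.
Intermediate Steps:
M(z) = -2 + 2/(3*z) (M(z) = -2 + (2/z)/3 = -2 + 2/(3*z))
a(G, h) = -42 (a(G, h) = -7*(5 - 1*(-1)) = -7*(5 + 1) = -7*6 = -42)
b = -1 (b = (-1 - 2) + 2 = -3 + 2 = -1)
d = 42 (d = -42*(-1) = 42)
(-3*(d + M(4)))² = (-3*(42 + (-2 + (⅔)/4)))² = (-3*(42 + (-2 + (⅔)*(¼))))² = (-3*(42 + (-2 + ⅙)))² = (-3*(42 - 11/6))² = (-3*241/6)² = (-241/2)² = 58081/4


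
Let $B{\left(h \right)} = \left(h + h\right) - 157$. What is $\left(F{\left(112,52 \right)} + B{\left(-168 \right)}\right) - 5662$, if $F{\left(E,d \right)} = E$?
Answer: $-6043$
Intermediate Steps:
$B{\left(h \right)} = -157 + 2 h$ ($B{\left(h \right)} = 2 h - 157 = -157 + 2 h$)
$\left(F{\left(112,52 \right)} + B{\left(-168 \right)}\right) - 5662 = \left(112 + \left(-157 + 2 \left(-168\right)\right)\right) - 5662 = \left(112 - 493\right) - 5662 = -381 - 5662 = -6043$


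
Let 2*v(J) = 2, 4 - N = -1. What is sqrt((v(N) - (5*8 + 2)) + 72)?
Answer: sqrt(31) ≈ 5.5678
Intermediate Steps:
N = 5 (N = 4 - 1*(-1) = 4 + 1 = 5)
v(J) = 1 (v(J) = (1/2)*2 = 1)
sqrt((v(N) - (5*8 + 2)) + 72) = sqrt((1 - (5*8 + 2)) + 72) = sqrt((1 - (40 + 2)) + 72) = sqrt((1 - 1*42) + 72) = sqrt((1 - 42) + 72) = sqrt(-41 + 72) = sqrt(31)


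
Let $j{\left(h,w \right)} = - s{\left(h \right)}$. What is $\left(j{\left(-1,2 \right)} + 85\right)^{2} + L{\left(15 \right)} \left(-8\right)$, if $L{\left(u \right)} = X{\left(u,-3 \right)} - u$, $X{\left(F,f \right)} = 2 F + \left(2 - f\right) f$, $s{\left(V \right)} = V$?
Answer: $7396$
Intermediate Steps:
$X{\left(F,f \right)} = 2 F + f \left(2 - f\right)$
$j{\left(h,w \right)} = - h$
$L{\left(u \right)} = -15 + u$ ($L{\left(u \right)} = \left(- \left(-3\right)^{2} + 2 u + 2 \left(-3\right)\right) - u = \left(\left(-1\right) 9 + 2 u - 6\right) - u = \left(-9 + 2 u - 6\right) - u = \left(-15 + 2 u\right) - u = -15 + u$)
$\left(j{\left(-1,2 \right)} + 85\right)^{2} + L{\left(15 \right)} \left(-8\right) = \left(\left(-1\right) \left(-1\right) + 85\right)^{2} + \left(-15 + 15\right) \left(-8\right) = \left(1 + 85\right)^{2} + 0 \left(-8\right) = 86^{2} + 0 = 7396 + 0 = 7396$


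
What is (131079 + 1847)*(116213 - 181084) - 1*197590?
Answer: -8623240136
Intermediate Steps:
(131079 + 1847)*(116213 - 181084) - 1*197590 = 132926*(-64871) - 197590 = -8623042546 - 197590 = -8623240136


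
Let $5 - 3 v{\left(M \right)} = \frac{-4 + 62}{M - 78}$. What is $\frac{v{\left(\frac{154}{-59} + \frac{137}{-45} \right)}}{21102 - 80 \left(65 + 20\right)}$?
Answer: $\frac{1264505}{9529551318} \approx 0.00013269$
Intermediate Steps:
$v{\left(M \right)} = \frac{5}{3} - \frac{58}{3 \left(-78 + M\right)}$ ($v{\left(M \right)} = \frac{5}{3} - \frac{\left(-4 + 62\right) \frac{1}{M - 78}}{3} = \frac{5}{3} - \frac{58 \frac{1}{-78 + M}}{3} = \frac{5}{3} - \frac{58}{3 \left(-78 + M\right)}$)
$\frac{v{\left(\frac{154}{-59} + \frac{137}{-45} \right)}}{21102 - 80 \left(65 + 20\right)} = \frac{\frac{1}{3} \frac{1}{-78 + \left(\frac{154}{-59} + \frac{137}{-45}\right)} \left(-448 + 5 \left(\frac{154}{-59} + \frac{137}{-45}\right)\right)}{21102 - 80 \left(65 + 20\right)} = \frac{\frac{1}{3} \frac{1}{-78 + \left(154 \left(- \frac{1}{59}\right) + 137 \left(- \frac{1}{45}\right)\right)} \left(-448 + 5 \left(154 \left(- \frac{1}{59}\right) + 137 \left(- \frac{1}{45}\right)\right)\right)}{21102 - 80 \cdot 85} = \frac{\frac{1}{3} \frac{1}{-78 - \frac{15013}{2655}} \left(-448 + 5 \left(- \frac{154}{59} - \frac{137}{45}\right)\right)}{21102 - 6800} = \frac{\frac{1}{3} \frac{1}{-78 - \frac{15013}{2655}} \left(-448 + 5 \left(- \frac{15013}{2655}\right)\right)}{21102 - 6800} = \frac{\frac{1}{3} \frac{1}{- \frac{222103}{2655}} \left(-448 - \frac{15013}{531}\right)}{14302} = \frac{1}{3} \left(- \frac{2655}{222103}\right) \left(- \frac{252901}{531}\right) \frac{1}{14302} = \frac{1264505}{666309} \cdot \frac{1}{14302} = \frac{1264505}{9529551318}$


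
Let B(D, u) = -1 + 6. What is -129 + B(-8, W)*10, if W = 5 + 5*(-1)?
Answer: -79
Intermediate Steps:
W = 0 (W = 5 - 5 = 0)
B(D, u) = 5
-129 + B(-8, W)*10 = -129 + 5*10 = -129 + 50 = -79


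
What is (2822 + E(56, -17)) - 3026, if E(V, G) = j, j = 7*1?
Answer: -197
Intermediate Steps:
j = 7
E(V, G) = 7
(2822 + E(56, -17)) - 3026 = (2822 + 7) - 3026 = 2829 - 3026 = -197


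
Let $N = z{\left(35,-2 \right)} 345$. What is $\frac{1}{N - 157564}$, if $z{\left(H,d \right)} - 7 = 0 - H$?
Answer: $- \frac{1}{167224} \approx -5.98 \cdot 10^{-6}$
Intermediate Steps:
$z{\left(H,d \right)} = 7 - H$ ($z{\left(H,d \right)} = 7 + \left(0 - H\right) = 7 - H$)
$N = -9660$ ($N = \left(7 - 35\right) 345 = \left(-28\right) 345 = -9660$)
$\frac{1}{N - 157564} = \frac{1}{-9660 - 157564} = \frac{1}{-167224} = - \frac{1}{167224}$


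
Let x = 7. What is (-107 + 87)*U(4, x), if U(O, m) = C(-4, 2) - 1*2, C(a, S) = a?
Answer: 120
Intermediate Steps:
U(O, m) = -6 (U(O, m) = -4 - 1*2 = -4 - 2 = -6)
(-107 + 87)*U(4, x) = (-107 + 87)*(-6) = -20*(-6) = 120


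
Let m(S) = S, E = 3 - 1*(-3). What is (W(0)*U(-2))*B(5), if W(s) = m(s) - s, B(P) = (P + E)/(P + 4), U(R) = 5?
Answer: 0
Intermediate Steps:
E = 6 (E = 3 + 3 = 6)
B(P) = (6 + P)/(4 + P) (B(P) = (P + 6)/(P + 4) = (6 + P)/(4 + P))
W(s) = 0 (W(s) = s - s = 0)
(W(0)*U(-2))*B(5) = (0*5)*((6 + 5)/(4 + 5)) = 0*(11/9) = 0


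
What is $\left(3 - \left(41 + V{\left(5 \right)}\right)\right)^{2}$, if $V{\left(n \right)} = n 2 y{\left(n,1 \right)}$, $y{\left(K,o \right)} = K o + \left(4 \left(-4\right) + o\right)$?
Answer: $3844$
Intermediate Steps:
$y{\left(K,o \right)} = -16 + o + K o$ ($y{\left(K,o \right)} = K o + \left(-16 + o\right) = -16 + o + K o$)
$V{\left(n \right)} = 2 n \left(-15 + n\right)$ ($V{\left(n \right)} = n 2 \left(-16 + 1 + n 1\right) = 2 n \left(-16 + 1 + n\right) = 2 n \left(-15 + n\right)$)
$\left(3 - \left(41 + V{\left(5 \right)}\right)\right)^{2} = \left(3 - \left(41 + 2 \cdot 5 \left(-15 + 5\right)\right)\right)^{2} = \left(3 - \left(41 + 2 \cdot 5 \left(-10\right)\right)\right)^{2} = \left(3 - -59\right)^{2} = \left(3 + \left(-41 + 100\right)\right)^{2} = \left(3 + 59\right)^{2} = 62^{2} = 3844$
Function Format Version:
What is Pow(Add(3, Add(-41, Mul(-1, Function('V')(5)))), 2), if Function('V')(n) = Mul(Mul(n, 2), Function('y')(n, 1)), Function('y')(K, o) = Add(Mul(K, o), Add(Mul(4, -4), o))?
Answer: 3844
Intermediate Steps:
Function('y')(K, o) = Add(-16, o, Mul(K, o)) (Function('y')(K, o) = Add(Mul(K, o), Add(-16, o)) = Add(-16, o, Mul(K, o)))
Function('V')(n) = Mul(2, n, Add(-15, n)) (Function('V')(n) = Mul(Mul(n, 2), Add(-16, 1, Mul(n, 1))) = Mul(Mul(2, n), Add(-16, 1, n)) = Mul(Mul(2, n), Add(-15, n)) = Mul(2, n, Add(-15, n)))
Pow(Add(3, Add(-41, Mul(-1, Function('V')(5)))), 2) = Pow(Add(3, Add(-41, Mul(-1, Mul(2, 5, Add(-15, 5))))), 2) = Pow(Add(3, Add(-41, Mul(-1, Mul(2, 5, -10)))), 2) = Pow(Add(3, Add(-41, Mul(-1, -100))), 2) = Pow(Add(3, Add(-41, 100)), 2) = Pow(Add(3, 59), 2) = Pow(62, 2) = 3844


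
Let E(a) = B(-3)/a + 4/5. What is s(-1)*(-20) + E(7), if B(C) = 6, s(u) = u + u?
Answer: 1458/35 ≈ 41.657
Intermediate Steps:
s(u) = 2*u
E(a) = 4/5 + 6/a (E(a) = 6/a + 4/5 = 4/5 + 6/a)
s(-1)*(-20) + E(7) = (2*(-1))*(-20) + (4/5 + 6/7) = -2*(-20) + (4/5 + 6*(1/7)) = 40 + (4/5 + 6/7) = 40 + 58/35 = 1458/35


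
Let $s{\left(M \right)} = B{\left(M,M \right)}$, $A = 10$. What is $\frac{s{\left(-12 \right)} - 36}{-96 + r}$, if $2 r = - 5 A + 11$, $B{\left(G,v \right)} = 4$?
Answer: $\frac{64}{231} \approx 0.27706$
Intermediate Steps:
$s{\left(M \right)} = 4$
$r = - \frac{39}{2}$ ($r = \frac{\left(-5\right) 10 + 11}{2} = \frac{-50 + 11}{2} = \frac{1}{2} \left(-39\right) = - \frac{39}{2} \approx -19.5$)
$\frac{s{\left(-12 \right)} - 36}{-96 + r} = \frac{4 - 36}{-96 - \frac{39}{2}} = - \frac{32}{- \frac{231}{2}} = \left(-32\right) \left(- \frac{2}{231}\right) = \frac{64}{231}$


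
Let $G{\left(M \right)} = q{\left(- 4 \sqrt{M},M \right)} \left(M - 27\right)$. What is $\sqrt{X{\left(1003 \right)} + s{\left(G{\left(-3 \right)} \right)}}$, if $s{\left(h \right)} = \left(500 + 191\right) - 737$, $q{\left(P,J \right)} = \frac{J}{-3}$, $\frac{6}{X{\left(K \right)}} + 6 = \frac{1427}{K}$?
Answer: $\frac{2 i \sqrt{249295891}}{4591} \approx 6.8783 i$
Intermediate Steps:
$X{\left(K \right)} = \frac{6}{-6 + \frac{1427}{K}}$
$q{\left(P,J \right)} = - \frac{J}{3}$ ($q{\left(P,J \right)} = J \left(- \frac{1}{3}\right) = - \frac{J}{3}$)
$G{\left(M \right)} = - \frac{M \left(-27 + M\right)}{3}$ ($G{\left(M \right)} = - \frac{M}{3} \left(M - 27\right) = - \frac{M}{3} \left(-27 + M\right) = - \frac{M \left(-27 + M\right)}{3}$)
$s{\left(h \right)} = -46$ ($s{\left(h \right)} = 691 - 737 = -46$)
$\sqrt{X{\left(1003 \right)} + s{\left(G{\left(-3 \right)} \right)}} = \sqrt{\left(-6\right) 1003 \frac{1}{-1427 + 6 \cdot 1003} - 46} = \sqrt{\left(-6\right) 1003 \frac{1}{-1427 + 6018} - 46} = \sqrt{\left(-6\right) 1003 \cdot \frac{1}{4591} - 46} = \sqrt{- \frac{6018}{4591} - 46} = \sqrt{- \frac{217204}{4591}} = \frac{2 i \sqrt{249295891}}{4591}$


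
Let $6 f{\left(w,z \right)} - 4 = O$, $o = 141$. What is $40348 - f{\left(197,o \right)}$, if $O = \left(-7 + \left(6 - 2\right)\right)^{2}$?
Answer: $\frac{242075}{6} \approx 40346.0$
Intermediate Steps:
$O = 9$ ($O = \left(-7 + 4\right)^{2} = \left(-3\right)^{2} = 9$)
$f{\left(w,z \right)} = \frac{13}{6}$ ($f{\left(w,z \right)} = \frac{2}{3} + \frac{1}{6} \cdot 9 = \frac{2}{3} + \frac{3}{2} = \frac{13}{6}$)
$40348 - f{\left(197,o \right)} = 40348 - \frac{13}{6} = \frac{242075}{6}$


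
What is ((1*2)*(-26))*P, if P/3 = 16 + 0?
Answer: -2496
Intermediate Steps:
P = 48 (P = 3*(16 + 0) = 3*16 = 48)
((1*2)*(-26))*P = ((1*2)*(-26))*48 = (2*(-26))*48 = -52*48 = -2496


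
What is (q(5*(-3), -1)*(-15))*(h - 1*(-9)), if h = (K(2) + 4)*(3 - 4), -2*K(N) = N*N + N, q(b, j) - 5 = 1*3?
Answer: -960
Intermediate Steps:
q(b, j) = 8 (q(b, j) = 5 + 1*3 = 5 + 3 = 8)
K(N) = -N/2 - N²/2 (K(N) = -(N*N + N)/2 = -(N² + N)/2 = -(N + N²)/2 = -N/2 - N²/2)
h = -1 (h = (-½*2*(1 + 2) + 4)*(3 - 4) = (-½*2*3 + 4)*(-1) = (-3 + 4)*(-1) = 1*(-1) = -1)
(q(5*(-3), -1)*(-15))*(h - 1*(-9)) = (8*(-15))*(-1 - 1*(-9)) = -120*(-1 + 9) = -120*8 = -960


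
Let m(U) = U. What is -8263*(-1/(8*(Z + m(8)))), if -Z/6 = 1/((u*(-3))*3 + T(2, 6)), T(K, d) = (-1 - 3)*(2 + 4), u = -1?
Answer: 41315/336 ≈ 122.96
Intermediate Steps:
T(K, d) = -24 (T(K, d) = -4*6 = -24)
Z = ⅖ (Z = -6/(-1*(-3)*3 - 24) = -6/(3*3 - 24) = -6/(9 - 24) = -6/(-15) = -6*(-1/15) = ⅖ ≈ 0.40000)
-8263*(-1/(8*(Z + m(8)))) = -8263*(-1/(8*(⅖ + 8))) = -8263/((-8*42/5)) = -8263/(-336/5) = -8263*(-5/336) = 41315/336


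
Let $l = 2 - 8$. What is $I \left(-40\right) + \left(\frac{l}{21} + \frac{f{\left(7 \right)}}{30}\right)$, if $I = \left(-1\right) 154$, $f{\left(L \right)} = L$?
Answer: $\frac{1293589}{210} \approx 6159.9$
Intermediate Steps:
$l = -6$ ($l = 2 - 8 = -6$)
$I = -154$
$I \left(-40\right) + \left(\frac{l}{21} + \frac{f{\left(7 \right)}}{30}\right) = \left(-154\right) \left(-40\right) + \left(- \frac{6}{21} + \frac{7}{30}\right) = 6160 + \left(\left(-6\right) \frac{1}{21} + 7 \cdot \frac{1}{30}\right) = 6160 + \left(- \frac{2}{7} + \frac{7}{30}\right) = 6160 - \frac{11}{210} = \frac{1293589}{210}$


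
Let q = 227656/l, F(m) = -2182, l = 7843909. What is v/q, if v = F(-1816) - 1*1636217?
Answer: -12851452661691/227656 ≈ -5.6451e+7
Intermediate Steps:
q = 227656/7843909 ≈ 0.029023
v = -1638399 (v = -2182 - 1*1636217 = -2182 - 1636217 = -1638399)
v/q = -1638399/227656/7843909 = -1638399*7843909/227656 = -12851452661691/227656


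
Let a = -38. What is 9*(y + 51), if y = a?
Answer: 117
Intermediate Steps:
y = -38
9*(y + 51) = 9*(-38 + 51) = 9*13 = 117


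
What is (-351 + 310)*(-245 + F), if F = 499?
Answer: -10414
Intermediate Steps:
(-351 + 310)*(-245 + F) = (-351 + 310)*(-245 + 499) = -41*254 = -10414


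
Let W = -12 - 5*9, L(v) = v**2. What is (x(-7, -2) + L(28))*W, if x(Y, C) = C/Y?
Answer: -312930/7 ≈ -44704.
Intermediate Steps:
W = -57 (W = -12 - 45 = -57)
(x(-7, -2) + L(28))*W = (-2/(-7) + 28**2)*(-57) = (-2*(-1/7) + 784)*(-57) = (2/7 + 784)*(-57) = (5490/7)*(-57) = -312930/7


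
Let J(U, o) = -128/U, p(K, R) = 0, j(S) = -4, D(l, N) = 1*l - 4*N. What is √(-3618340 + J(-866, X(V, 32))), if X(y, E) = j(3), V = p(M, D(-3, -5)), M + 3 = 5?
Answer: 2*I*√169599730137/433 ≈ 1902.2*I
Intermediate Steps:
D(l, N) = l - 4*N
M = 2 (M = -3 + 5 = 2)
V = 0
X(y, E) = -4
√(-3618340 + J(-866, X(V, 32))) = √(-3618340 - 128/(-866)) = √(-3618340 - 128*(-1/866)) = √(-3618340 + 64/433) = √(-1566741156/433) = 2*I*√169599730137/433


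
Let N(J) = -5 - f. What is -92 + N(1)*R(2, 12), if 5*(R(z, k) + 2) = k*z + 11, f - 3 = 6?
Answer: -162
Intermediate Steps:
f = 9 (f = 3 + 6 = 9)
R(z, k) = 1/5 + k*z/5 (R(z, k) = -2 + (k*z + 11)/5 = -2 + (11 + k*z)/5 = -2 + (11/5 + k*z/5) = 1/5 + k*z/5)
N(J) = -14 (N(J) = -5 - 1*9 = -5 - 9 = -14)
-92 + N(1)*R(2, 12) = -92 - 14*(1/5 + (1/5)*12*2) = -92 - 14*(1/5 + 24/5) = -92 - 14*5 = -92 - 70 = -162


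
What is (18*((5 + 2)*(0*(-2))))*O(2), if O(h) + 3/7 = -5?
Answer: 0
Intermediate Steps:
O(h) = -38/7 (O(h) = -3/7 - 5 = -38/7)
(18*((5 + 2)*(0*(-2))))*O(2) = (18*((5 + 2)*(0*(-2))))*(-38/7) = (18*(7*0))*(-38/7) = (18*0)*(-38/7) = 0*(-38/7) = 0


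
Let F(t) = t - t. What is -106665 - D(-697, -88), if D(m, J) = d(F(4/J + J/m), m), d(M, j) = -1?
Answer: -106664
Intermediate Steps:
F(t) = 0
D(m, J) = -1
-106665 - D(-697, -88) = -106665 - 1*(-1) = -106665 + 1 = -106664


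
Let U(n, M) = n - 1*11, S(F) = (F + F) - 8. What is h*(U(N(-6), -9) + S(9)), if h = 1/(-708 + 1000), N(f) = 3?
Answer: 1/146 ≈ 0.0068493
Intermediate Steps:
S(F) = -8 + 2*F (S(F) = 2*F - 8 = -8 + 2*F)
U(n, M) = -11 + n (U(n, M) = n - 11 = -11 + n)
h = 1/292 ≈ 0.0034247
h*(U(N(-6), -9) + S(9)) = ((-11 + 3) + (-8 + 2*9))/292 = (-8 + (-8 + 18))/292 = (-8 + 10)/292 = (1/292)*2 = 1/146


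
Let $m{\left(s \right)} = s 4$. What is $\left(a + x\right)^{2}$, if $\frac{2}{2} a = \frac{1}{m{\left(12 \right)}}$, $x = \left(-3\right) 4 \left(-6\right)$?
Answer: $\frac{11950849}{2304} \approx 5187.0$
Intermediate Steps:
$m{\left(s \right)} = 4 s$
$x = 72$ ($x = \left(-12\right) \left(-6\right) = 72$)
$a = \frac{1}{48}$ ($a = \frac{1}{4 \cdot 12} = \frac{1}{48} \approx 0.020833$)
$\left(a + x\right)^{2} = \left(\frac{1}{48} + 72\right)^{2} = \left(\frac{3457}{48}\right)^{2} = \frac{11950849}{2304}$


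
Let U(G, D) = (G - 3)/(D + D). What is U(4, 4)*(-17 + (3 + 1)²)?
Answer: -⅛ ≈ -0.12500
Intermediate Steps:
U(G, D) = (-3 + G)/(2*D) (U(G, D) = (-3 + G)/((2*D)) = (-3 + G)*(1/(2*D)) = (-3 + G)/(2*D))
U(4, 4)*(-17 + (3 + 1)²) = ((½)*(-3 + 4)/4)*(-17 + (3 + 1)²) = ((½)*(¼)*1)*(-17 + 4²) = (-17 + 16)/8 = (⅛)*(-1) = -⅛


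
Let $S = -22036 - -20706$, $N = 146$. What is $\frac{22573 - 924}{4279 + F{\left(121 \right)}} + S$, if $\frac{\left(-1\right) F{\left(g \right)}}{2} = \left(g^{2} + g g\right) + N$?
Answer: $- \frac{72609059}{54577} \approx -1330.4$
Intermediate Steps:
$F{\left(g \right)} = -292 - 4 g^{2}$ ($F{\left(g \right)} = - 2 \left(\left(g^{2} + g g\right) + 146\right) = - 2 \left(\left(g^{2} + g^{2}\right) + 146\right) = - 2 \left(2 g^{2} + 146\right) = - 2 \left(146 + 2 g^{2}\right) = -292 - 4 g^{2}$)
$S = -1330$ ($S = -22036 + 20706 = -1330$)
$\frac{22573 - 924}{4279 + F{\left(121 \right)}} + S = \frac{22573 - 924}{4279 - \left(292 + 4 \cdot 121^{2}\right)} - 1330 = \frac{21649}{4279 - 58856} - 1330 = \frac{21649}{-54577} - 1330 = 21649 \left(- \frac{1}{54577}\right) - 1330 = - \frac{21649}{54577} - 1330 = - \frac{72609059}{54577}$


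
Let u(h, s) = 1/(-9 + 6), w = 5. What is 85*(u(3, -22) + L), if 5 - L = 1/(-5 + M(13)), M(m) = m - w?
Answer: 1105/3 ≈ 368.33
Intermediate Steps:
u(h, s) = -⅓ (u(h, s) = 1/(-3) = -⅓)
M(m) = -5 + m (M(m) = m - 1*5 = m - 5 = -5 + m)
L = 14/3 (L = 5 - 1/(-5 + (-5 + 13)) = 5 - 1/(-5 + 8) = 5 - 1/3 = 5 - 1*⅓ = 5 - ⅓ = 14/3 ≈ 4.6667)
85*(u(3, -22) + L) = 85*(-⅓ + 14/3) = 85*(13/3) = 1105/3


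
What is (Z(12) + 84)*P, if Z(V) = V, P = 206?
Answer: 19776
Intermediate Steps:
(Z(12) + 84)*P = (12 + 84)*206 = 96*206 = 19776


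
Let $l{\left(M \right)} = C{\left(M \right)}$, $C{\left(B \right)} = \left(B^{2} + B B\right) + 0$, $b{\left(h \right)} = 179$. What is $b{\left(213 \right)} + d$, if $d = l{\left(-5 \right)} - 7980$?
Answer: $-7751$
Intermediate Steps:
$C{\left(B \right)} = 2 B^{2}$ ($C{\left(B \right)} = \left(B^{2} + B^{2}\right) + 0 = 2 B^{2} + 0 = 2 B^{2}$)
$l{\left(M \right)} = 2 M^{2}$
$d = -7930$ ($d = 2 \left(-5\right)^{2} - 7980 = 2 \cdot 25 - 7980 = 50 - 7980 = -7930$)
$b{\left(213 \right)} + d = 179 - 7930 = -7751$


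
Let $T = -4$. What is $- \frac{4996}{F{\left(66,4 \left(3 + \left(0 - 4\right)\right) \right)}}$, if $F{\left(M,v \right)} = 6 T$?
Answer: $\frac{1249}{6} \approx 208.17$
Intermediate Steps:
$F{\left(M,v \right)} = -24$ ($F{\left(M,v \right)} = 6 \left(-4\right) = -24$)
$- \frac{4996}{F{\left(66,4 \left(3 + \left(0 - 4\right)\right) \right)}} = - \frac{4996}{-24} = \left(-4996\right) \left(- \frac{1}{24}\right) = \frac{1249}{6}$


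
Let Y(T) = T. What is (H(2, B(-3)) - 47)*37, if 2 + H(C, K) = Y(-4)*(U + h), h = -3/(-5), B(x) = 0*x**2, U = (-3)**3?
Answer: 10471/5 ≈ 2094.2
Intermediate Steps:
U = -27
B(x) = 0
h = 3/5 (h = -3*(-1/5) = 3/5 ≈ 0.60000)
H(C, K) = 518/5 (H(C, K) = -2 - 4*(-27 + 3/5) = -2 - 4*(-132/5) = -2 + 528/5 = 518/5)
(H(2, B(-3)) - 47)*37 = (518/5 - 47)*37 = (283/5)*37 = 10471/5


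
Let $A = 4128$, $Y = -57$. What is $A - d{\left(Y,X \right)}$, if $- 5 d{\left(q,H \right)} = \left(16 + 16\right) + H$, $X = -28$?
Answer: $\frac{20644}{5} \approx 4128.8$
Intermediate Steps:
$d{\left(q,H \right)} = - \frac{32}{5} - \frac{H}{5}$ ($d{\left(q,H \right)} = - \frac{\left(16 + 16\right) + H}{5} = - \frac{32 + H}{5} = - \frac{32}{5} - \frac{H}{5}$)
$A - d{\left(Y,X \right)} = 4128 - \left(- \frac{32}{5} - - \frac{28}{5}\right) = 4128 - \left(- \frac{32}{5} + \frac{28}{5}\right) = 4128 - - \frac{4}{5} = 4128 + \frac{4}{5} = \frac{20644}{5}$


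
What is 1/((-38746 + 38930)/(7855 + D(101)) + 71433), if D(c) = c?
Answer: 1989/142080283 ≈ 1.3999e-5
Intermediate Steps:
1/((-38746 + 38930)/(7855 + D(101)) + 71433) = 1/((-38746 + 38930)/(7855 + 101) + 71433) = 1/(184/7956 + 71433) = 1/(184*(1/7956) + 71433) = 1/(46/1989 + 71433) = 1/(142080283/1989) = 1989/142080283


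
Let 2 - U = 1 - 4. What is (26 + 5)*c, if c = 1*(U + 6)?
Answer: 341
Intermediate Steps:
U = 5 (U = 2 - (1 - 4) = 2 - 1*(-3) = 2 + 3 = 5)
c = 11 (c = 1*(5 + 6) = 1*11 = 11)
(26 + 5)*c = (26 + 5)*11 = 31*11 = 341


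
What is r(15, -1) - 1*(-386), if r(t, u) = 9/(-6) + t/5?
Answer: 775/2 ≈ 387.50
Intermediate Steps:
r(t, u) = -3/2 + t/5 (r(t, u) = 9*(-⅙) + t*(⅕) = -3/2 + t/5)
r(15, -1) - 1*(-386) = (-3/2 + (⅕)*15) - 1*(-386) = (-3/2 + 3) + 386 = 3/2 + 386 = 775/2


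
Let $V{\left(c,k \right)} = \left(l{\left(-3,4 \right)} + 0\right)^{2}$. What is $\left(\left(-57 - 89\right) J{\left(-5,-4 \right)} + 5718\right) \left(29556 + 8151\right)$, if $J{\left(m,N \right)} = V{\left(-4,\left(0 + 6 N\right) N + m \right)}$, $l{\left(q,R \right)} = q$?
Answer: $166061628$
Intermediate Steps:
$V{\left(c,k \right)} = 9$ ($V{\left(c,k \right)} = \left(-3 + 0\right)^{2} = \left(-3\right)^{2} = 9$)
$J{\left(m,N \right)} = 9$
$\left(\left(-57 - 89\right) J{\left(-5,-4 \right)} + 5718\right) \left(29556 + 8151\right) = \left(\left(-57 - 89\right) 9 + 5718\right) \left(29556 + 8151\right) = \left(\left(-146\right) 9 + 5718\right) 37707 = \left(-1314 + 5718\right) 37707 = 4404 \cdot 37707 = 166061628$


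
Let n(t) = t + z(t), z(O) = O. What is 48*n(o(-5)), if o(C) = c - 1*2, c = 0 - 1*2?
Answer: -384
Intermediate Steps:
c = -2 (c = 0 - 2 = -2)
o(C) = -4 (o(C) = -2 - 1*2 = -2 - 2 = -4)
n(t) = 2*t (n(t) = t + t = 2*t)
48*n(o(-5)) = 48*(2*(-4)) = 48*(-8) = -384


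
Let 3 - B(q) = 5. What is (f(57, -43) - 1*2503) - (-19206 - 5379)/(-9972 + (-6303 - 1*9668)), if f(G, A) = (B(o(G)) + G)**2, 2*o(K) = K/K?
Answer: 13517661/25943 ≈ 521.05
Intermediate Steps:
o(K) = 1/2 (o(K) = (K/K)/2 = (1/2)*1 = 1/2)
B(q) = -2 (B(q) = 3 - 1*5 = 3 - 5 = -2)
f(G, A) = (-2 + G)**2
(f(57, -43) - 1*2503) - (-19206 - 5379)/(-9972 + (-6303 - 1*9668)) = ((-2 + 57)**2 - 1*2503) - (-19206 - 5379)/(-9972 + (-6303 - 1*9668)) = (55**2 - 2503) - (-24585)/(-9972 + (-6303 - 9668)) = (3025 - 2503) - (-24585)/(-9972 - 15971) = 522 - (-24585)/(-25943) = 522 - (-24585)*(-1)/25943 = 522 - 1*24585/25943 = 522 - 24585/25943 = 13517661/25943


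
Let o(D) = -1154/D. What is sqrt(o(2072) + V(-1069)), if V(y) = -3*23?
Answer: I*sqrt(18663799)/518 ≈ 8.3401*I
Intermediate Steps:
V(y) = -69
sqrt(o(2072) + V(-1069)) = sqrt(-1154/2072 - 69) = sqrt(-1154*1/2072 - 69) = sqrt(-577/1036 - 69) = sqrt(-72061/1036) = I*sqrt(18663799)/518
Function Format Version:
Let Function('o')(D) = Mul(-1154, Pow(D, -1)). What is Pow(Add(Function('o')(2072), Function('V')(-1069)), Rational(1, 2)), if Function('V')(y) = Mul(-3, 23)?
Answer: Mul(Rational(1, 518), I, Pow(18663799, Rational(1, 2))) ≈ Mul(8.3401, I)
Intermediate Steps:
Function('V')(y) = -69
Pow(Add(Function('o')(2072), Function('V')(-1069)), Rational(1, 2)) = Pow(Add(Mul(-1154, Pow(2072, -1)), -69), Rational(1, 2)) = Pow(Add(Mul(-1154, Rational(1, 2072)), -69), Rational(1, 2)) = Pow(Add(Rational(-577, 1036), -69), Rational(1, 2)) = Pow(Rational(-72061, 1036), Rational(1, 2)) = Mul(Rational(1, 518), I, Pow(18663799, Rational(1, 2)))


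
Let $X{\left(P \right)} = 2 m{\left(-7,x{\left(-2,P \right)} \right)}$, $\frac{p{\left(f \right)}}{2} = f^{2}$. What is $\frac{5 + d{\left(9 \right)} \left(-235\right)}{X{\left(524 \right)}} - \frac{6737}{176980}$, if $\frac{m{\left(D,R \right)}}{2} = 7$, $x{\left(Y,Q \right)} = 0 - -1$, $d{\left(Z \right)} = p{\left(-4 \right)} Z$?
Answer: $- \frac{1497163767}{619430} \approx -2417.0$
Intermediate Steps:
$p{\left(f \right)} = 2 f^{2}$
$d{\left(Z \right)} = 32 Z$ ($d{\left(Z \right)} = 2 \left(-4\right)^{2} Z = 2 \cdot 16 Z = 32 Z$)
$x{\left(Y,Q \right)} = 1$ ($x{\left(Y,Q \right)} = 0 + 1 = 1$)
$m{\left(D,R \right)} = 14$ ($m{\left(D,R \right)} = 2 \cdot 7 = 14$)
$X{\left(P \right)} = 28$ ($X{\left(P \right)} = 2 \cdot 14 = 28$)
$\frac{5 + d{\left(9 \right)} \left(-235\right)}{X{\left(524 \right)}} - \frac{6737}{176980} = \frac{5 + 32 \cdot 9 \left(-235\right)}{28} - \frac{6737}{176980} = \left(5 + 288 \left(-235\right)\right) \frac{1}{28} - \frac{6737}{176980} = \left(5 - 67680\right) \frac{1}{28} - \frac{6737}{176980} = \left(-67675\right) \frac{1}{28} - \frac{6737}{176980} = - \frac{67675}{28} - \frac{6737}{176980} = - \frac{1497163767}{619430}$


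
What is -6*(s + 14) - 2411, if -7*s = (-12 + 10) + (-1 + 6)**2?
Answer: -17327/7 ≈ -2475.3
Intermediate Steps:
s = -23/7 (s = -((-12 + 10) + (-1 + 6)**2)/7 = -(-2 + 5**2)/7 = -(-2 + 25)/7 = -1/7*23 = -23/7 ≈ -3.2857)
-6*(s + 14) - 2411 = -6*(-23/7 + 14) - 2411 = -6*75/7 - 2411 = -450/7 - 2411 = -17327/7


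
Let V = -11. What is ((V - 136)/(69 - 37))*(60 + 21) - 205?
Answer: -18467/32 ≈ -577.09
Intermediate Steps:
((V - 136)/(69 - 37))*(60 + 21) - 205 = ((-11 - 136)/(69 - 37))*(60 + 21) - 205 = -147/32*81 - 205 = -11907/32 - 205 = -18467/32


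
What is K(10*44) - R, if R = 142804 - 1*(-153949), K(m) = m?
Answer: -296313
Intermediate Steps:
R = 296753 (R = 142804 + 153949 = 296753)
K(10*44) - R = 10*44 - 1*296753 = 440 - 296753 = -296313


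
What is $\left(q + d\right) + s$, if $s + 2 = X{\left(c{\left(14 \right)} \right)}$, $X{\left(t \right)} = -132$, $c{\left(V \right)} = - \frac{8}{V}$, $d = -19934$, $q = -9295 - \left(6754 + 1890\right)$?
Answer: $-38007$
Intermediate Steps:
$q = -17939$ ($q = -9295 - 8644 = -17939$)
$s = -134$ ($s = -2 - 132 = -134$)
$\left(q + d\right) + s = \left(-17939 - 19934\right) - 134 = -37873 - 134 = -38007$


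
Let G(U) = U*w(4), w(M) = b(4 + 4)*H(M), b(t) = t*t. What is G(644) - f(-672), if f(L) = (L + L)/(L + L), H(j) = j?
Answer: 164863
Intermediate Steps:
b(t) = t²
w(M) = 64*M (w(M) = (4 + 4)²*M = 8²*M = 64*M)
f(L) = 1 (f(L) = (2*L)/((2*L)) = (2*L)*(1/(2*L)) = 1)
G(U) = 256*U (G(U) = U*(64*4) = U*256 = 256*U)
G(644) - f(-672) = 256*644 - 1*1 = 164864 - 1 = 164863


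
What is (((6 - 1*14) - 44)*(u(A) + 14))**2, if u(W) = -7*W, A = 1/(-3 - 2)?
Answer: 16032016/25 ≈ 6.4128e+5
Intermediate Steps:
A = -1/5 (A = 1/(-5) = -1/5 ≈ -0.20000)
(((6 - 1*14) - 44)*(u(A) + 14))**2 = (((6 - 1*14) - 44)*(-7*(-1/5) + 14))**2 = (((6 - 14) - 44)*(7/5 + 14))**2 = ((-8 - 44)*(77/5))**2 = (-52*77/5)**2 = (-4004/5)**2 = 16032016/25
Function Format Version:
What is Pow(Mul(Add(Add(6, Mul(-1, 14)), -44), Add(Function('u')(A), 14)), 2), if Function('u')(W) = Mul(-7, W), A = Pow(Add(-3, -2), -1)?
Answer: Rational(16032016, 25) ≈ 6.4128e+5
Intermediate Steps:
A = Rational(-1, 5) (A = Pow(-5, -1) = Rational(-1, 5) ≈ -0.20000)
Pow(Mul(Add(Add(6, Mul(-1, 14)), -44), Add(Function('u')(A), 14)), 2) = Pow(Mul(Add(Add(6, Mul(-1, 14)), -44), Add(Mul(-7, Rational(-1, 5)), 14)), 2) = Pow(Mul(Add(Add(6, -14), -44), Add(Rational(7, 5), 14)), 2) = Pow(Mul(Add(-8, -44), Rational(77, 5)), 2) = Pow(Mul(-52, Rational(77, 5)), 2) = Pow(Rational(-4004, 5), 2) = Rational(16032016, 25)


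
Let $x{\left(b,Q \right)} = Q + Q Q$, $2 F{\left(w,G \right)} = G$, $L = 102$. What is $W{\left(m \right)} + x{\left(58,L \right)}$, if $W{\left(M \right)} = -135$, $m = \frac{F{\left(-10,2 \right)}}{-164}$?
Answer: $10371$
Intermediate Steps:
$F{\left(w,G \right)} = \frac{G}{2}$
$m = - \frac{1}{164}$ ($m = \frac{\frac{1}{2} \cdot 2}{-164} = 1 \left(- \frac{1}{164}\right) = - \frac{1}{164} \approx -0.0060976$)
$x{\left(b,Q \right)} = Q + Q^{2}$
$W{\left(m \right)} + x{\left(58,L \right)} = -135 + 102 \left(1 + 102\right) = -135 + 102 \cdot 103 = -135 + 10506 = 10371$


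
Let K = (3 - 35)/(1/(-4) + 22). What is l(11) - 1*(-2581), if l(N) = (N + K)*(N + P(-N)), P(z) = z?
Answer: 2581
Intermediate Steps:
K = -128/87 (K = -32/(-1/4 + 22) = -32/87/4 = -32*4/87 = -128/87 ≈ -1.4713)
l(N) = 0 (l(N) = (N - 128/87)*(N - N) = (-128/87 + N)*0 = 0)
l(11) - 1*(-2581) = 0 - 1*(-2581) = 0 + 2581 = 2581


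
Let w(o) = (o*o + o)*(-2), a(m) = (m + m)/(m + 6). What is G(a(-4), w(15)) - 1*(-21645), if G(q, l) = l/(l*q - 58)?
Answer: 20151255/931 ≈ 21645.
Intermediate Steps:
a(m) = 2*m/(6 + m) (a(m) = (2*m)/(6 + m) = 2*m/(6 + m))
w(o) = -2*o - 2*o² (w(o) = (o² + o)*(-2) = (o + o²)*(-2) = -2*o - 2*o²)
G(q, l) = l/(-58 + l*q)
G(a(-4), w(15)) - 1*(-21645) = (-2*15*(1 + 15))/(-58 + (-2*15*(1 + 15))*(2*(-4)/(6 - 4))) - 1*(-21645) = (-2*15*16)/(-58 + (-2*15*16)*(2*(-4)/2)) + 21645 = -480/(-58 - 960*(-4)/2) + 21645 = -480/(-58 - 480*(-4)) + 21645 = -480/(-58 + 1920) + 21645 = -480/1862 + 21645 = -480*1/1862 + 21645 = -240/931 + 21645 = 20151255/931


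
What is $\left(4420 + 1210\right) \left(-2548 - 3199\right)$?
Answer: $-32355610$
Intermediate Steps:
$\left(4420 + 1210\right) \left(-2548 - 3199\right) = 5630 \left(-5747\right) = -32355610$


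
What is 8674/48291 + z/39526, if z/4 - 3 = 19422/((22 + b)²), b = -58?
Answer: 2077936759/11452500396 ≈ 0.18144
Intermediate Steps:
z = 1295/18 (z = 12 + 4*(19422/((22 - 58)²)) = 12 + 4*(19422/((-36)²)) = 12 + 4*(19422/1296) = 12 + 4*(19422*(1/1296)) = 12 + 4*(1079/72) = 12 + 1079/18 = 1295/18 ≈ 71.944)
8674/48291 + z/39526 = 8674/48291 + (1295/18)/39526 = 8674*(1/48291) + (1295/18)*(1/39526) = 8674/48291 + 1295/711468 = 2077936759/11452500396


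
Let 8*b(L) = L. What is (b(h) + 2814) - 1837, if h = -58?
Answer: 3879/4 ≈ 969.75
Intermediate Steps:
b(L) = L/8
(b(h) + 2814) - 1837 = ((⅛)*(-58) + 2814) - 1837 = (-29/4 + 2814) - 1837 = 11227/4 - 1837 = 3879/4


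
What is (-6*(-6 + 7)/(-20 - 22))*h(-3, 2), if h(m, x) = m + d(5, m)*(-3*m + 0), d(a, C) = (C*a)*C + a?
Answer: 447/7 ≈ 63.857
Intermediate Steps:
d(a, C) = a + a*C² (d(a, C) = a*C² + a = a + a*C²)
h(m, x) = m - 3*m*(5 + 5*m²) (h(m, x) = m + (5*(1 + m²))*(-3*m + 0) = m + (5 + 5*m²)*(-3*m) = m - 3*m*(5 + 5*m²))
(-6*(-6 + 7)/(-20 - 22))*h(-3, 2) = (-6*(-6 + 7)/(-20 - 22))*(-1*(-3)*(14 + 15*(-3)²)) = (-6/(-42))*(-1*(-3)*(14 + 15*9)) = (-6*(-1)/42)*(-1*(-3)*(14 + 135)) = (-6*(-1/42))*(-1*(-3)*149) = (⅐)*447 = 447/7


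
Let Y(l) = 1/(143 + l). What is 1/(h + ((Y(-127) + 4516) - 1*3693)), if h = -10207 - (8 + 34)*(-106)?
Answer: -16/78911 ≈ -0.00020276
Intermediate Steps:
h = -5755 (h = -10207 - 42*(-106) = -10207 - 1*(-4452) = -10207 + 4452 = -5755)
1/(h + ((Y(-127) + 4516) - 1*3693)) = 1/(-5755 + ((1/(143 - 127) + 4516) - 1*3693)) = 1/(-5755 + ((1/16 + 4516) - 3693)) = 1/(-5755 + (72257/16 - 3693)) = 1/(-5755 + 13169/16) = 1/(-78911/16) = -16/78911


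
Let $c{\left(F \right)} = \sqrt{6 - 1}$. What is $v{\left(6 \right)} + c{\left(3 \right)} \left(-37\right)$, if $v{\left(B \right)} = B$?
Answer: $6 - 37 \sqrt{5} \approx -76.734$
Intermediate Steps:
$c{\left(F \right)} = \sqrt{5}$
$v{\left(6 \right)} + c{\left(3 \right)} \left(-37\right) = 6 + \sqrt{5} \left(-37\right) = 6 - 37 \sqrt{5}$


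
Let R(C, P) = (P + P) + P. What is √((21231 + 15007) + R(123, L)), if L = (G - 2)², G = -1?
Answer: √36265 ≈ 190.43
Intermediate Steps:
L = 9 (L = (-1 - 2)² = (-3)² = 9)
R(C, P) = 3*P (R(C, P) = 2*P + P = 3*P)
√((21231 + 15007) + R(123, L)) = √((21231 + 15007) + 3*9) = √(36238 + 27) = √36265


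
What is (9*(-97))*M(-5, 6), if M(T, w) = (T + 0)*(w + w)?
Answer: 52380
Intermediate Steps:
M(T, w) = 2*T*w (M(T, w) = T*(2*w) = 2*T*w)
(9*(-97))*M(-5, 6) = (9*(-97))*(2*(-5)*6) = -873*(-60) = 52380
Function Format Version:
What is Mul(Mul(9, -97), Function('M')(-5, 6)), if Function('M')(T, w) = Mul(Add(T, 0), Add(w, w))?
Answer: 52380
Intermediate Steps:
Function('M')(T, w) = Mul(2, T, w) (Function('M')(T, w) = Mul(T, Mul(2, w)) = Mul(2, T, w))
Mul(Mul(9, -97), Function('M')(-5, 6)) = Mul(Mul(9, -97), Mul(2, -5, 6)) = Mul(-873, -60) = 52380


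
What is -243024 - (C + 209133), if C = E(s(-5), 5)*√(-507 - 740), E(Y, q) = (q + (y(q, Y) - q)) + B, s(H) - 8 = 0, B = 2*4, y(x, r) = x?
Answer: -452157 - 13*I*√1247 ≈ -4.5216e+5 - 459.07*I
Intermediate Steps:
B = 8
s(H) = 8 (s(H) = 8 + 0 = 8)
E(Y, q) = 8 + q (E(Y, q) = (q + (q - q)) + 8 = (q + 0) + 8 = q + 8 = 8 + q)
C = 13*I*√1247 (C = (8 + 5)*√(-507 - 740) = 13*√(-1247) = 13*(I*√1247) = 13*I*√1247 ≈ 459.07*I)
-243024 - (C + 209133) = -243024 - (13*I*√1247 + 209133) = -243024 - (209133 + 13*I*√1247) = -243024 + (-209133 - 13*I*√1247) = -452157 - 13*I*√1247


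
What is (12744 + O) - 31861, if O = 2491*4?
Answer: -9153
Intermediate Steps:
O = 9964
(12744 + O) - 31861 = (12744 + 9964) - 31861 = 22708 - 31861 = -9153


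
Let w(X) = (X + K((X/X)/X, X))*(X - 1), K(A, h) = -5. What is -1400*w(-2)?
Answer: -29400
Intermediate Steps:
w(X) = (-1 + X)*(-5 + X) (w(X) = (X - 5)*(X - 1) = (-5 + X)*(-1 + X) = (-1 + X)*(-5 + X))
-1400*w(-2) = -1400*(5 + (-2)**2 - 6*(-2)) = -1400*(5 + 4 + 12) = -1400*21 = -1*29400 = -29400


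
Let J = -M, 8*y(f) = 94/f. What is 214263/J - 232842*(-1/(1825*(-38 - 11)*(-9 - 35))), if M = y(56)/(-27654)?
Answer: 2611167838072444587/92465450 ≈ 2.8239e+10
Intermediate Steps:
y(f) = 47/(4*f) (y(f) = (94/f)/8 = 47/(4*f))
M = -47/6194496 (M = ((47/4)/56)/(-27654) = ((47/4)*(1/56))*(-1/27654) = (47/224)*(-1/27654) = -47/6194496 ≈ -7.5874e-6)
J = 47/6194496 (J = -1*(-47/6194496) = 47/6194496 ≈ 7.5874e-6)
214263/J - 232842*(-1/(1825*(-38 - 11)*(-9 - 35))) = 214263/(47/6194496) - 232842*(-1/(1825*(-38 - 11)*(-9 - 35))) = 214263*(6194496/47) - 232842/((-(-89425)*(-44))) = 1327251296448/47 - 232842/((-1825*2156)) = 1327251296448/47 - 232842/(-3934700) = 1327251296448/47 - 232842*(-1/3934700) = 1327251296448/47 + 116421/1967350 = 2611167838072444587/92465450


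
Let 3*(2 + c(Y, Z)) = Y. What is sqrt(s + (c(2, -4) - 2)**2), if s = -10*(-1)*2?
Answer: 2*sqrt(70)/3 ≈ 5.5777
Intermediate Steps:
c(Y, Z) = -2 + Y/3
s = 20 (s = 10*2 = 20)
sqrt(s + (c(2, -4) - 2)**2) = sqrt(20 + ((-2 + (1/3)*2) - 2)**2) = sqrt(20 + ((-2 + 2/3) - 2)**2) = sqrt(20 + (-4/3 - 2)**2) = sqrt(20 + (-10/3)**2) = sqrt(20 + 100/9) = sqrt(280/9) = 2*sqrt(70)/3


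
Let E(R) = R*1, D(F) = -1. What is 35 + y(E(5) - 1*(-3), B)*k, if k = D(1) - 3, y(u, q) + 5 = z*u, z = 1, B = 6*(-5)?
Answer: 23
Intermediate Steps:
B = -30
E(R) = R
y(u, q) = -5 + u (y(u, q) = -5 + 1*u = -5 + u)
k = -4 (k = -1 - 3 = -4)
35 + y(E(5) - 1*(-3), B)*k = 35 + (-5 + (5 - 1*(-3)))*(-4) = 35 + (-5 + (5 + 3))*(-4) = 35 + (-5 + 8)*(-4) = 35 + 3*(-4) = 35 - 12 = 23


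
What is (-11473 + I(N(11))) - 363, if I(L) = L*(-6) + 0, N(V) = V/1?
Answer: -11902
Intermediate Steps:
N(V) = V (N(V) = V*1 = V)
I(L) = -6*L (I(L) = -6*L + 0 = -6*L)
(-11473 + I(N(11))) - 363 = (-11473 - 6*11) - 363 = (-11473 - 66) - 363 = -11539 - 363 = -11902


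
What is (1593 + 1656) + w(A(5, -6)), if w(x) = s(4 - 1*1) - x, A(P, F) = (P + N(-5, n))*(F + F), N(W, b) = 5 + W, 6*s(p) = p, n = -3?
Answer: 6619/2 ≈ 3309.5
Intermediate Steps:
s(p) = p/6
A(P, F) = 2*F*P (A(P, F) = (P + (5 - 5))*(F + F) = (P + 0)*(2*F) = P*(2*F) = 2*F*P)
w(x) = ½ - x (w(x) = (4 - 1*1)/6 - x = (4 - 1)/6 - x = (⅙)*3 - x = ½ - x)
(1593 + 1656) + w(A(5, -6)) = (1593 + 1656) + (½ - 2*(-6)*5) = 3249 + (½ - 1*(-60)) = 3249 + (½ + 60) = 3249 + 121/2 = 6619/2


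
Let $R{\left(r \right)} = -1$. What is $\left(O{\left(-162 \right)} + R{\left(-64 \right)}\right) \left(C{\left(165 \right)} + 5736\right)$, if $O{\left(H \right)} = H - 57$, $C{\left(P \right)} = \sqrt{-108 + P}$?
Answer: $-1261920 - 220 \sqrt{57} \approx -1.2636 \cdot 10^{6}$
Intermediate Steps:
$O{\left(H \right)} = -57 + H$ ($O{\left(H \right)} = H - 57 = -57 + H$)
$\left(O{\left(-162 \right)} + R{\left(-64 \right)}\right) \left(C{\left(165 \right)} + 5736\right) = \left(\left(-57 - 162\right) - 1\right) \left(\sqrt{-108 + 165} + 5736\right) = \left(-219 - 1\right) \left(\sqrt{57} + 5736\right) = - 220 \left(5736 + \sqrt{57}\right) = -1261920 - 220 \sqrt{57}$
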